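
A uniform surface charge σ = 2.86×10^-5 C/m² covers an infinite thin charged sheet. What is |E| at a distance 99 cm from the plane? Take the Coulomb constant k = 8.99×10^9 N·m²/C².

1.62×10^6 N/C

The symmetry is planar: E is normal to the sheet and the same magnitude on both sides. Take a pillbox straddling the sheet with end-cap area A.
Only the two end caps contribute flux: Φ = 2EA. With Q_enc = σA, Gauss's law gives E = |σ|/(2ε₀).
E = 2πk|σ| = 2π(8.99×10^9)(2.86×10^-5) = 1.62×10^6 N/C.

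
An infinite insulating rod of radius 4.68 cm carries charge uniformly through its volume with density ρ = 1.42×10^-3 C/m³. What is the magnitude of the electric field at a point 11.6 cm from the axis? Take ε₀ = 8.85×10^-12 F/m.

E ≈ 1.51×10^6 N/C

By cylindrical symmetry E is radial; use a coaxial Gaussian cylinder of radius 11.6 cm and length L (r > 4.68 cm, full cross-section enclosed).
λ_enc = ρ·πR² = (1.42×10^-3)π(0.0468)² = 9.771×10^-6 C/m.
Applying ∮E·dA = Q_enc/ε₀ with the end caps contributing no flux:
E = |λ_enc|/(2πε₀r) = (9.771e-6)/(2π·8.85×10^-12·0.116) = 1.51×10^6 N/C.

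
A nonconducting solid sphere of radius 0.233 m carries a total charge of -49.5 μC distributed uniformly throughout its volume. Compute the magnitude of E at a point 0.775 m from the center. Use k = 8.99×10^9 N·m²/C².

Use a concentric Gaussian sphere at r = 0.775 m (r > R, so the entire charge is enclosed).
Q_enc = -49.5 μC = -4.95×10^-5 C.
Since E is radial and uniform over the Gaussian sphere, Φ = E·4πr² = Q_enc/ε₀.
E = k|Q_enc|/r² = (8.99×10^9)(4.95e-5)/(0.775)² = 7.41e5 N/C.

|E| ≈ 7.41×10^5 N/C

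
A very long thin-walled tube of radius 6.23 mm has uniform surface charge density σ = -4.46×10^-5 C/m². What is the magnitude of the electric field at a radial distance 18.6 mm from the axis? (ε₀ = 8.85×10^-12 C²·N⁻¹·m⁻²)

Take a coaxial cylindrical Gaussian surface of radius r = 18.6 mm and length L (r > 6.23 mm).
The whole shell is enclosed: λ_enc = σ·2πR = (-4.46e-5)·2π·(0.00623) = -1.746×10^-6 C/m.
Since E is radial and uniform over the curved surface, Φ = E·2πrL = Q_enc/ε₀ = λ_enc L/ε₀.
E = |λ_enc|/(2πε₀r) = (1.746e-6)/(2π·8.85×10^-12·0.0186) = 1.69×10^6 N/C.

1.69e6 V/m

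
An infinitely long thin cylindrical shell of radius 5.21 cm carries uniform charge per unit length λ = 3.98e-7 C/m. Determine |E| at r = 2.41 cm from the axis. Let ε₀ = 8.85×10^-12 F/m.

Take a coaxial cylindrical Gaussian surface of radius r = 2.41 cm and length L (r < 5.21 cm, inside the shell).
All the surface charge lies outside this cylinder: Q_enc = 0, hence E = 0.

E = 0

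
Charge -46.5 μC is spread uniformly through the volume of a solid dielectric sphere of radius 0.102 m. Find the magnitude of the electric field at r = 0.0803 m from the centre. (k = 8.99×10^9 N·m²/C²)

E = 3.16×10^7 N/C

Symmetry ⇒ E = E(r) r̂. Gaussian sphere of radius r = 0.0803 m (r < R).
Only the charge within r is enclosed: Q_enc = Q·(r/R)³ = (-46.5 μC)·(0.0803 m/0.102 m)³ = -2.269×10^-5 C.
By Gauss's law, ∮E·dA = E·4πr² = Q_enc/ε₀.
E = k|Q_enc|/r² = (8.99×10^9)(2.269×10^-5)/(0.0803)² = 3.16×10^7 N/C.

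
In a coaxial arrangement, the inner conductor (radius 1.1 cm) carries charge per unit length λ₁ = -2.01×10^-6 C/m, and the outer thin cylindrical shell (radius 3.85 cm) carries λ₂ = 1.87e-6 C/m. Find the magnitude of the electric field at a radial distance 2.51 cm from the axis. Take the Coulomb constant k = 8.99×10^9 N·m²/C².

Choose a coaxial cylinder of radius r = 2.51 cm (arbitrary length L) as the Gaussian surface (between the conductors, 1.1 cm < r < 3.85 cm).
Only the inner wire is enclosed; the outer shell contributes nothing inside itself. λ_enc = λ₁ = -2.01e-6 C/m.
By Gauss's law (flux through the curved wall only), E·2πrL = λ_enc L/ε₀.
E = 2k|λ_enc|/r = 2(8.99×10^9)(2.01×10^-6)/(0.0251) = 1.44e6 N/C.

1.44e6 V/m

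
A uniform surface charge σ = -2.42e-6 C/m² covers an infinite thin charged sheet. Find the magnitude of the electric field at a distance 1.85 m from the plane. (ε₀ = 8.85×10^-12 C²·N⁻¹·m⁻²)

1.37×10^5 N/C

By planar symmetry E is perpendicular to the sheet and uniform; use a Gaussian pillbox with flat faces of area A on each side of the sheet.
Only the two end caps contribute flux: Φ = 2EA. With Q_enc = σA, Gauss's law gives E = |σ|/(2ε₀).
E = |σ|/(2ε₀) = (2.42e-6)/(2·8.85×10^-12) = 1.37×10^5 N/C.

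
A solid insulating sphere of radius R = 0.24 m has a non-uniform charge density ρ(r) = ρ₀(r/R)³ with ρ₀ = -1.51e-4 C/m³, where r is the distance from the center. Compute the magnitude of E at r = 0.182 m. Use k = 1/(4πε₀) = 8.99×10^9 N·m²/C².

|E| = 2.26×10^5 N/C

By spherical symmetry E is radial; choose a Gaussian sphere of radius r = 0.182 m (r < R).
Integrate the density: Q_enc = 4π ∫₀^r ρ₀(r'/R)^3 r'² dr' = 4πρ₀ r^6/(6·R³) = -8.314e-7 C.
Gauss's law: E·4πr² = Q_enc/ε₀.
E = k|Q_enc|/r² = (8.99×10^9)(8.314×10^-7)/(0.182)² = 2.26e5 N/C.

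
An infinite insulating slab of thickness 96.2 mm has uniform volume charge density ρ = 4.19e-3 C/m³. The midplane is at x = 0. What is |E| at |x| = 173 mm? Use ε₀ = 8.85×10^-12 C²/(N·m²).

The point |x| = 173 mm lies outside the slab (half-thickness 0.0481 m). A symmetric pillbox spanning the full slab encloses Q_enc = ρ·d·A.
Flux = 2EA ⇒ E = |ρ|d/(2ε₀), independent of distance outside.
E = (4.19×10^-3)(0.0962)/(2·8.85×10^-12) = 2.28×10^7 N/C.

E = 2.28e7 N/C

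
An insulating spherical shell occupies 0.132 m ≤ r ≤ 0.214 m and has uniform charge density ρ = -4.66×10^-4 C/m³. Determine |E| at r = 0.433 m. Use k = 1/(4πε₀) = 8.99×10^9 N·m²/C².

E = 7.02×10^5 V/m

Symmetry ⇒ E = E(r) r̂. Gaussian sphere of radius r = 0.433 m (r > 0.214 m, enclosing the whole shell).
Q_enc = ρ·(4π/3)(b³ − a³) = (-4.66e-4)·(4π/3)·((0.214)³ − (0.132)³) = -1.464×10^-5 C.
Since E is radial and uniform over the Gaussian sphere, Φ = E·4πr² = Q_enc/ε₀.
E = k|Q_enc|/r² = (8.99×10^9)(1.464e-5)/(0.433)² = 7.02×10^5 N/C.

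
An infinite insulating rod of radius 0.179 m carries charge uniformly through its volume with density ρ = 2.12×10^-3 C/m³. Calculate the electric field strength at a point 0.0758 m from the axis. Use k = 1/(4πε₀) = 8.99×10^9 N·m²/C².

By cylindrical symmetry E is radial; use a coaxial Gaussian cylinder of radius 0.0758 m and length L (r < R).
Enclosed charge per unit length: λ_enc = ρ·πr² = (2.12×10^-3)π(0.0758)² = 3.827e-5 C/m.
Gauss's law: E·2πrL = λ_enc L/ε₀.
E = 2k|λ_enc|/r = 2(8.99×10^9)(3.827e-5)/(0.0758) = 9.08×10^6 N/C.

|E| ≈ 9.08×10^6 N/C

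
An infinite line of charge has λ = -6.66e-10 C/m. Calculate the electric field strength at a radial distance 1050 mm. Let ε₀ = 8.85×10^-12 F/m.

|E| ≈ 11.4 N/C

Coaxial Gaussian cylinder, radius r = 1050 mm, length L.
Q_enc = λL, so λ_enc = -6.66×10^-10 C/m.
By Gauss's law (flux through the curved wall only), E·2πrL = λ_enc L/ε₀.
E = |λ_enc|/(2πε₀r) = (6.66×10^-10)/(2π·8.85×10^-12·1.05) = 11.4 N/C.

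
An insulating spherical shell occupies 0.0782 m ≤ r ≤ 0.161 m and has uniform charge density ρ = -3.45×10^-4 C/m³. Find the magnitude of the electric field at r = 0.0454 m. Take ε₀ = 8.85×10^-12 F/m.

E = 0

Symmetry ⇒ E = E(r) r̂. Gaussian sphere of radius r = 0.0454 m (r < 0.0782 m, inside the empty cavity).
No charge is enclosed, so by Gauss's law E·4πr² = 0 ⇒ E = 0.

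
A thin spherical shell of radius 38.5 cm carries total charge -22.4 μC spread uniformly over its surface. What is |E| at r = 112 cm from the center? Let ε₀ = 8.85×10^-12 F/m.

Take a concentric spherical Gaussian surface of radius r = 112 cm (r > 38.5 cm).
The entire shell is enclosed: Q_enc = -2.24×10^-5 C.
By Gauss's law, ∮E·dA = E·4πr² = Q_enc/ε₀.
E = |Q_enc|/(4πε₀r²) = (2.24×10^-5)/(4π·8.85×10^-12·(1.12)²) = 1.61×10^5 N/C.

E = 1.61e5 V/m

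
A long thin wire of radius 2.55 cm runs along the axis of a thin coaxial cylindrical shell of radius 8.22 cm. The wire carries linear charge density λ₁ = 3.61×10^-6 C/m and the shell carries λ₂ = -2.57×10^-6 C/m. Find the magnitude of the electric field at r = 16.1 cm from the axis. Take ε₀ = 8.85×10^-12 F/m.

By cylindrical symmetry E is radial; use a coaxial Gaussian cylinder of radius 16.1 cm and length L (r > 8.22 cm, enclosing both).
λ_enc = λ₁ + λ₂ = (3.61×10^-6) + (-2.57×10^-6) = 1.04×10^-6 C/m.
By Gauss's law (flux through the curved wall only), E·2πrL = λ_enc L/ε₀.
E = |λ_enc|/(2πε₀r) = (1.04e-6)/(2π·8.85×10^-12·0.161) = 1.16×10^5 N/C.

E ≈ 1.16e5 N/C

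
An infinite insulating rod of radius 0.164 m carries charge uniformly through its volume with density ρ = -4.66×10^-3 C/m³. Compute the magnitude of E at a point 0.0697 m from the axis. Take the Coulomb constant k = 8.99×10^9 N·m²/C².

By cylindrical symmetry E is radial; use a coaxial Gaussian cylinder of radius 0.0697 m and length L (r < R).
Charge inside radius r per length L is ρ·πr²·L, so λ_enc = ρπr² = -7.112e-5 C/m.
Since E is radial and uniform over the curved surface, Φ = E·2πrL = Q_enc/ε₀ = λ_enc L/ε₀.
E = 2k|λ_enc|/r = 2(8.99×10^9)(7.112×10^-5)/(0.0697) = 1.83×10^7 N/C.

|E| = 1.83×10^7 V/m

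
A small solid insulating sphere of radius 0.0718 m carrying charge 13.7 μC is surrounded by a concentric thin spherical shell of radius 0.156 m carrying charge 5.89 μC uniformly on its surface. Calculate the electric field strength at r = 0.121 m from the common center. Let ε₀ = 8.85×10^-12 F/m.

8.41e6 N/C

Use a concentric Gaussian sphere at r = 0.121 m (between the bodies, 0.0718 m < r < 0.156 m).
The shell at 0.156 m lies outside the Gaussian surface, so Q_enc = 13.7 μC = 1.37×10^-5 C.
Applying ∮E·dA = Q_enc/ε₀ with Φ = E(4πr²):
E = |Q_enc|/(4πε₀r²) = (1.37e-5)/(4π·8.85×10^-12·(0.121)²) = 8.41×10^6 N/C.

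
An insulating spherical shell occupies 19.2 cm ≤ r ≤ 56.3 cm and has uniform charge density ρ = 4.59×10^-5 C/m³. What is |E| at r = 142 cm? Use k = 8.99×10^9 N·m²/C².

Symmetry ⇒ E = E(r) r̂. Gaussian sphere of radius r = 142 cm (r > 56.3 cm, enclosing the whole shell).
Q_enc = ρ·(4π/3)(b³ − a³) = (4.59×10^-5)·(4π/3)·((0.563)³ − (0.192)³) = 3.295×10^-5 C.
Gauss's law: E·4πr² = Q_enc/ε₀.
E = k|Q_enc|/r² = (8.99×10^9)(3.295e-5)/(1.42)² = 1.47×10^5 N/C.

E = 1.47e5 V/m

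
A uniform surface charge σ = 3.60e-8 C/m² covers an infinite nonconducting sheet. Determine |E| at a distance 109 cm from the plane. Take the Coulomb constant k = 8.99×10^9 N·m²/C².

By planar symmetry E is perpendicular to the sheet and uniform; use a Gaussian pillbox with flat faces of area A on each side of the sheet.
Only the two end caps contribute flux: Φ = 2EA. With Q_enc = σA, Gauss's law gives E = |σ|/(2ε₀).
E = 2πk|σ| = 2π(8.99×10^9)(3.60×10^-8) = 2.03×10^3 N/C.

|E| = 2.03e3 V/m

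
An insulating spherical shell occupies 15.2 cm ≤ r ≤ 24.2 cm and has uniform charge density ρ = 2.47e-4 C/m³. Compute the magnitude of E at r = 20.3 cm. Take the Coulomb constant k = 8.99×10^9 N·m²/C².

|E| ≈ 1.10×10^6 V/m

Symmetry ⇒ E = E(r) r̂. Gaussian sphere of radius r = 20.3 cm (within the shell material, 15.2 cm < r < 24.2 cm).
Only the shell between 15.2 cm and r is enclosed: Q_enc = ρ·(4π/3)(r³ − a³) = (2.47×10^-4)·(4π/3)·((0.203)³ − (0.152)³) = 5.022×10^-6 C.
Applying ∮E·dA = Q_enc/ε₀ with Φ = E(4πr²):
E = k|Q_enc|/r² = (8.99×10^9)(5.022×10^-6)/(0.203)² = 1.10×10^6 N/C.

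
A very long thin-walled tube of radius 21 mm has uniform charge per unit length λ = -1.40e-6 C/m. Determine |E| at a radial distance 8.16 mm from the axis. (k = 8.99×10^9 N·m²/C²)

Choose a coaxial cylinder of radius r = 8.16 mm (arbitrary length L) as the Gaussian surface (r < 21 mm, inside the shell).
No charge is enclosed, so Gauss's law gives E·2πrL = 0 ⇒ E = 0.

E = 0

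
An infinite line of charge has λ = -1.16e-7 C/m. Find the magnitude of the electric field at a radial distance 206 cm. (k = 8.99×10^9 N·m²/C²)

Coaxial Gaussian cylinder, radius r = 206 cm, length L.
Q_enc = λL, so λ_enc = -1.16×10^-7 C/m.
Applying ∮E·dA = Q_enc/ε₀ with the end caps contributing no flux:
E = 2k|λ_enc|/r = 2(8.99×10^9)(1.16×10^-7)/(2.06) = 1.01e3 N/C.

E = 1.01×10^3 V/m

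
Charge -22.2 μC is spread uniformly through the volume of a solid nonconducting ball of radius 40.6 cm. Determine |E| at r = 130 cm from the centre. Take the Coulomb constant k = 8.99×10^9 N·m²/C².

1.18×10^5 V/m

Take a concentric spherical Gaussian surface of radius r = 130 cm (r > R, so the entire charge is enclosed).
Q_enc = -22.2 μC = -2.22e-5 C.
Gauss's law: E·4πr² = Q_enc/ε₀.
E = k|Q_enc|/r² = (8.99×10^9)(2.22×10^-5)/(1.3)² = 1.18×10^5 N/C.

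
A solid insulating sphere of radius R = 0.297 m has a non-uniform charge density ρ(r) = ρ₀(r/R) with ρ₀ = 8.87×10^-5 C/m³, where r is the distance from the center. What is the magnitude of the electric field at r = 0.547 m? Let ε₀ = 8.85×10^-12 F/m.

Use a concentric Gaussian sphere at r = 0.547 m (r > R, all charge enclosed).
Q_enc = 4π ∫₀^R ρ₀(r'/R)^1 r'² dr' = 4πρ₀R³/4 = 7.30×10^-6 C.
Since E is radial and uniform over the Gaussian sphere, Φ = E·4πr² = Q_enc/ε₀.
E = |Q_enc|/(4πε₀r²) = (7.30e-6)/(4π·8.85×10^-12·(0.547)²) = 2.19×10^5 N/C.

E = 2.19×10^5 V/m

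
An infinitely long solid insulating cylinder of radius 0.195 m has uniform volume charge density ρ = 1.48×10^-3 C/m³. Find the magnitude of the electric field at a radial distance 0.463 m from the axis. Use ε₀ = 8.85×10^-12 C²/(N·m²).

Choose a coaxial cylinder of radius r = 0.463 m (arbitrary length L) as the Gaussian surface (r > 0.195 m, full cross-section enclosed).
λ_enc = ρ·πR² = (1.48×10^-3)π(0.195)² = 1.768×10^-4 C/m.
Since E is radial and uniform over the curved surface, Φ = E·2πrL = Q_enc/ε₀ = λ_enc L/ε₀.
E = |λ_enc|/(2πε₀r) = (1.768e-4)/(2π·8.85×10^-12·0.463) = 6.87×10^6 N/C.

6.87×10^6 N/C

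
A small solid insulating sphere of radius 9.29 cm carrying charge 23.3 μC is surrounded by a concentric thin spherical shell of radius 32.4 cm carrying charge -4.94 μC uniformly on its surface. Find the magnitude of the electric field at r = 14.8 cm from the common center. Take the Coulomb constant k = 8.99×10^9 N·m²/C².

|E| ≈ 9.56×10^6 N/C

Symmetry ⇒ E = E(r) r̂. Gaussian sphere of radius r = 14.8 cm (between the bodies, 9.29 cm < r < 32.4 cm).
Only the inner charge is enclosed; the outer shell contributes nothing inside itself. Q_enc = 23.3 μC = 2.33e-5 C.
By Gauss's law, ∮E·dA = E·4πr² = Q_enc/ε₀.
E = k|Q_enc|/r² = (8.99×10^9)(2.33×10^-5)/(0.148)² = 9.56×10^6 N/C.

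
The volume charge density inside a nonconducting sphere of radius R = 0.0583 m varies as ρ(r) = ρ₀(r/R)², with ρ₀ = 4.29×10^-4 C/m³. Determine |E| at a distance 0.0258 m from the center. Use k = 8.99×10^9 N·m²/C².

|E| = 4.90×10^4 V/m

Use a concentric Gaussian sphere at r = 0.0258 m (r < R).
Q_enc = ∫₀^r ρ(r')·4πr'² dr' = (4πρ₀/R²) ∫₀^r r'^4 dr' = 4πρ₀ r^5/(5·R²) = 3.626e-9 C.
Since E is radial and uniform over the Gaussian sphere, Φ = E·4πr² = Q_enc/ε₀.
E = k|Q_enc|/r² = (8.99×10^9)(3.626×10^-9)/(0.0258)² = 4.90×10^4 N/C.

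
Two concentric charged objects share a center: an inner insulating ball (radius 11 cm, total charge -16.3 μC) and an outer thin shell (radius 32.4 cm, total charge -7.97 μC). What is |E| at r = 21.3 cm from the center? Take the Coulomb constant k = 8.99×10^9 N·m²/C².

Use a concentric Gaussian sphere at r = 21.3 cm (between the bodies, 11 cm < r < 32.4 cm).
Only the inner charge is enclosed; the outer shell contributes nothing inside itself. Q_enc = -16.3 μC = -1.63e-5 C.
Gauss's law: E·4πr² = Q_enc/ε₀.
E = k|Q_enc|/r² = (8.99×10^9)(1.63e-5)/(0.213)² = 3.23×10^6 N/C.

3.23×10^6 N/C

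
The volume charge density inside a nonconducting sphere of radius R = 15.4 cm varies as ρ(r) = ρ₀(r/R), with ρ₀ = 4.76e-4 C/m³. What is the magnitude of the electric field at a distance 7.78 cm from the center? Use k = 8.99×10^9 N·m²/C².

Use a concentric Gaussian sphere at r = 7.78 cm (r < R).
Q_enc = ∫₀^r ρ(r')·4πr'² dr' = (4πρ₀/R) ∫₀^r r'^3 dr' = 4πρ₀ r^4/(4·R) = 3.558×10^-7 C.
Applying ∮E·dA = Q_enc/ε₀ with Φ = E(4πr²):
E = k|Q_enc|/r² = (8.99×10^9)(3.558e-7)/(0.0778)² = 5.28×10^5 N/C.

|E| = 5.28e5 N/C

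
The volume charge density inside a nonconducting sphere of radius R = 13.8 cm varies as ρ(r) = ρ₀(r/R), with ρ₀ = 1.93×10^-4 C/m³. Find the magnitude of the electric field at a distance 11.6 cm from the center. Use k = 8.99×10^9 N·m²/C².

|E| ≈ 5.32×10^5 V/m

Symmetry ⇒ E = E(r) r̂. Gaussian sphere of radius r = 11.6 cm (r < R).
Q_enc = ∫₀^r ρ(r')·4πr'² dr' = (4πρ₀/R) ∫₀^r r'^3 dr' = 4πρ₀ r^4/(4·R) = 7.955×10^-7 C.
Since E is radial and uniform over the Gaussian sphere, Φ = E·4πr² = Q_enc/ε₀.
E = k|Q_enc|/r² = (8.99×10^9)(7.955×10^-7)/(0.116)² = 5.32×10^5 N/C.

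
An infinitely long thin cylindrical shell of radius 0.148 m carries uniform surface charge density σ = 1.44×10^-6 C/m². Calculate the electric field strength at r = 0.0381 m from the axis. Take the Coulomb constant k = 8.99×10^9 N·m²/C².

|E| = 0 V/m

Choose a coaxial cylinder of radius r = 0.0381 m (arbitrary length L) as the Gaussian surface (r < 0.148 m, inside the shell).
No charge is enclosed, so Gauss's law gives E·2πrL = 0 ⇒ E = 0.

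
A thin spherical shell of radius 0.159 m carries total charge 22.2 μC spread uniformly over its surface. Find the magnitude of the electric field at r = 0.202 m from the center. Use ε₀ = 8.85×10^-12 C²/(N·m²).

|E| ≈ 4.89×10^6 N/C

Symmetry ⇒ E = E(r) r̂. Gaussian sphere of radius r = 0.202 m (r > 0.159 m).
The entire shell is enclosed: Q_enc = 2.22×10^-5 C.
Applying ∮E·dA = Q_enc/ε₀ with Φ = E(4πr²):
E = |Q_enc|/(4πε₀r²) = (2.22×10^-5)/(4π·8.85×10^-12·(0.202)²) = 4.89e6 N/C.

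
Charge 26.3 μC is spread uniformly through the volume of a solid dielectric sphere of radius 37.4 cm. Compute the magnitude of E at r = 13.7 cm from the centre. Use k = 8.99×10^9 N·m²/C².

|E| ≈ 6.19×10^5 N/C

By spherical symmetry E is radial; choose a Gaussian sphere of radius r = 13.7 cm (r < R).
Only the charge within r is enclosed: Q_enc = Q·(r/R)³ = (26.3 μC)·(13.7 cm/37.4 cm)³ = 1.293×10^-6 C.
By Gauss's law, ∮E·dA = E·4πr² = Q_enc/ε₀.
E = k|Q_enc|/r² = (8.99×10^9)(1.293×10^-6)/(0.137)² = 6.19×10^5 N/C.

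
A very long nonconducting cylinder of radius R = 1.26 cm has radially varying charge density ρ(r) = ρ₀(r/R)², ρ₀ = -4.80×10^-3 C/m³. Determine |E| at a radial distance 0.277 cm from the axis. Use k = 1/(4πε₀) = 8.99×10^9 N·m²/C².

Choose a coaxial cylinder of radius r = 0.277 cm (arbitrary length L) as the Gaussian surface (r < R).
λ_enc = ∫₀^r ρ(r')·2πr' dr' = (2πρ₀/R²)·r^4/4 = -2.796e-9 C/m.
Gauss's law: E·2πrL = λ_enc L/ε₀.
E = 2k|λ_enc|/r = 2(8.99×10^9)(2.796×10^-9)/(0.00277) = 1.81×10^4 N/C.

E = 1.81×10^4 N/C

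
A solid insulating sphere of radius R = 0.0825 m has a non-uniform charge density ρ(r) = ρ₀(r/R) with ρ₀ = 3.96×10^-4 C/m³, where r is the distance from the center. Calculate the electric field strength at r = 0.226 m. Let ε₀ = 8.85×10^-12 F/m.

|E| ≈ 1.23e5 N/C

By spherical symmetry E is radial; choose a Gaussian sphere of radius r = 0.226 m (r > R, all charge enclosed).
Q_enc = 4π ∫₀^R ρ₀(r'/R)^1 r'² dr' = 4πρ₀R³/4 = 6.986e-7 C.
Since E is radial and uniform over the Gaussian sphere, Φ = E·4πr² = Q_enc/ε₀.
E = |Q_enc|/(4πε₀r²) = (6.986e-7)/(4π·8.85×10^-12·(0.226)²) = 1.23×10^5 N/C.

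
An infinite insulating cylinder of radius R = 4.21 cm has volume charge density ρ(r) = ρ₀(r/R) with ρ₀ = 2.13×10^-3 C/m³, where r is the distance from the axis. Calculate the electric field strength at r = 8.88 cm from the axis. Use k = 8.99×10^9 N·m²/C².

Choose a coaxial cylinder of radius r = 8.88 cm (arbitrary length L) as the Gaussian surface (r > R, full charge per length enclosed).
λ_enc = 2π ∫₀^R ρ₀(r'/R)^1 r' dr' = 2πρ₀R²/3 = 7.907e-6 C/m.
Since E is radial and uniform over the curved surface, Φ = E·2πrL = Q_enc/ε₀ = λ_enc L/ε₀.
E = 2k|λ_enc|/r = 2(8.99×10^9)(7.907e-6)/(0.0888) = 1.60e6 N/C.

|E| ≈ 1.60e6 N/C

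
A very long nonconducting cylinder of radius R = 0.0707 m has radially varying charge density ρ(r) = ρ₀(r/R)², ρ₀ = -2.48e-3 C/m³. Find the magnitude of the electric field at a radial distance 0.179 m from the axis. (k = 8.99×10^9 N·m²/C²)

Take a coaxial cylindrical Gaussian surface of radius r = 0.179 m and length L (r > R, full charge per length enclosed).
λ_enc = 2π ∫₀^R ρ₀(r'/R)^2 r' dr' = 2πρ₀R²/4 = -1.947e-5 C/m.
Applying ∮E·dA = Q_enc/ε₀ with the end caps contributing no flux:
E = 2k|λ_enc|/r = 2(8.99×10^9)(1.947×10^-5)/(0.179) = 1.96×10^6 N/C.

|E| ≈ 1.96×10^6 N/C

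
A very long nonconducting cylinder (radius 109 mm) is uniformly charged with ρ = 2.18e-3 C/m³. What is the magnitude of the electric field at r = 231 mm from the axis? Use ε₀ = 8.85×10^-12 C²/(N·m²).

Take a coaxial cylindrical Gaussian surface of radius r = 231 mm and length L (r > 109 mm, full cross-section enclosed).
λ_enc = ρ·πR² = (2.18e-3)π(0.109)² = 8.137×10^-5 C/m.
Gauss's law: E·2πrL = λ_enc L/ε₀.
E = |λ_enc|/(2πε₀r) = (8.137×10^-5)/(2π·8.85×10^-12·0.231) = 6.33×10^6 N/C.

E ≈ 6.33×10^6 N/C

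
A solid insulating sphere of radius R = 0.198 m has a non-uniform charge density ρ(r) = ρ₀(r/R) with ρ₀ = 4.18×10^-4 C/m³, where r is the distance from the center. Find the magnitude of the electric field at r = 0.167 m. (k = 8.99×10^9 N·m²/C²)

Take a concentric spherical Gaussian surface of radius r = 0.167 m (r < R).
Q_enc = ∫₀^r ρ(r')·4πr'² dr' = (4πρ₀/R) ∫₀^r r'^3 dr' = 4πρ₀ r^4/(4·R) = 5.159×10^-6 C.
Applying ∮E·dA = Q_enc/ε₀ with Φ = E(4πr²):
E = k|Q_enc|/r² = (8.99×10^9)(5.159×10^-6)/(0.167)² = 1.66×10^6 N/C.

E ≈ 1.66×10^6 N/C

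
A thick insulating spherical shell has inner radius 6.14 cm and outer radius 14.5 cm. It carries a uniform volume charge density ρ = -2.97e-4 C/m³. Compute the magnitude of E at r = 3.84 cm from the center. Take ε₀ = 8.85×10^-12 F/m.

E = 0 (no enclosed charge)

Take a concentric spherical Gaussian surface of radius r = 3.84 cm (r < 6.14 cm, inside the empty cavity).
Q_enc = 0 (all charge lies at larger r); Gauss's law gives E = 0.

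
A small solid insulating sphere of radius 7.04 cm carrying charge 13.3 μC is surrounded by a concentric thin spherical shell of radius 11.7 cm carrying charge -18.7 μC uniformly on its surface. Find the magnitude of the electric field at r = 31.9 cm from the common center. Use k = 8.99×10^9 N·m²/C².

Symmetry ⇒ E = E(r) r̂. Gaussian sphere of radius r = 31.9 cm (r > 11.7 cm, enclosing both).
Q_enc = (13.3 μC) + (-18.7 μC) = -5.40e-6 C.
By Gauss's law, ∮E·dA = E·4πr² = Q_enc/ε₀.
E = k|Q_enc|/r² = (8.99×10^9)(5.40×10^-6)/(0.319)² = 4.77×10^5 N/C.

|E| ≈ 4.77×10^5 N/C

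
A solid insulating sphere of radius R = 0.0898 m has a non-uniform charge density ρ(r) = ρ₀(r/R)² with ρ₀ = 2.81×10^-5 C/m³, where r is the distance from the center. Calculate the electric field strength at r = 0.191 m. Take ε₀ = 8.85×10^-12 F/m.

E = 1.26×10^4 V/m

By spherical symmetry E is radial; choose a Gaussian sphere of radius r = 0.191 m (r > R, all charge enclosed).
Q_enc = 4π ∫₀^R ρ₀(r'/R)^2 r'² dr' = 4πρ₀R³/5 = 5.114×10^-8 C.
Applying ∮E·dA = Q_enc/ε₀ with Φ = E(4πr²):
E = |Q_enc|/(4πε₀r²) = (5.114×10^-8)/(4π·8.85×10^-12·(0.191)²) = 1.26e4 N/C.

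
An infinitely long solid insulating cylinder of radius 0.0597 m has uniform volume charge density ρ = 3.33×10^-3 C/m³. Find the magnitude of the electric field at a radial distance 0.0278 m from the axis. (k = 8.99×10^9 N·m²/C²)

5.23×10^6 V/m

By cylindrical symmetry E is radial; use a coaxial Gaussian cylinder of radius 0.0278 m and length L (r < R).
Charge inside radius r per length L is ρ·πr²·L, so λ_enc = ρπr² = 8.085×10^-6 C/m.
Gauss's law: E·2πrL = λ_enc L/ε₀.
E = 2k|λ_enc|/r = 2(8.99×10^9)(8.085×10^-6)/(0.0278) = 5.23×10^6 N/C.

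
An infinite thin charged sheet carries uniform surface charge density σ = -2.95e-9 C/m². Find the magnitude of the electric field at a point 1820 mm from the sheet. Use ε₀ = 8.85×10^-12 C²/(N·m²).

|E| ≈ 167 N/C

Choose a cylindrical pillbox piercing the sheet, end faces (area A) parallel to it.
Only the two end caps contribute flux: Φ = 2EA. With Q_enc = σA, Gauss's law gives E = |σ|/(2ε₀).
E = |σ|/(2ε₀) = (2.95e-9)/(2·8.85×10^-12) = 167 N/C.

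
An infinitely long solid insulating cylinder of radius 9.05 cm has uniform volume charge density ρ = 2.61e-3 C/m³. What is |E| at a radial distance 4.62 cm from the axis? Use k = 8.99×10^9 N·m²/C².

Coaxial Gaussian cylinder, radius r = 4.62 cm, length L (r < R).
Charge inside radius r per length L is ρ·πr²·L, so λ_enc = ρπr² = 1.75e-5 C/m.
Applying ∮E·dA = Q_enc/ε₀ with the end caps contributing no flux:
E = 2k|λ_enc|/r = 2(8.99×10^9)(1.75×10^-5)/(0.0462) = 6.81×10^6 N/C.

E ≈ 6.81×10^6 N/C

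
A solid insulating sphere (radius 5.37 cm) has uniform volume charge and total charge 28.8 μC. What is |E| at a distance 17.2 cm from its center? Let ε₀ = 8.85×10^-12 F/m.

E ≈ 8.75e6 N/C

Take a concentric spherical Gaussian surface of radius r = 17.2 cm (r > R, so the entire charge is enclosed).
Q_enc = 28.8 μC = 2.88×10^-5 C.
Since E is radial and uniform over the Gaussian sphere, Φ = E·4πr² = Q_enc/ε₀.
E = |Q_enc|/(4πε₀r²) = (2.88×10^-5)/(4π·8.85×10^-12·(0.172)²) = 8.75×10^6 N/C.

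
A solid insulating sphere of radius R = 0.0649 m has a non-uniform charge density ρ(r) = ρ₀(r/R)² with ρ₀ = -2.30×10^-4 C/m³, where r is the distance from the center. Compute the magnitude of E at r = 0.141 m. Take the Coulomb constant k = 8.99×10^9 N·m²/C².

Symmetry ⇒ E = E(r) r̂. Gaussian sphere of radius r = 0.141 m (r > R, all charge enclosed).
Q_enc = 4π ∫₀^R ρ₀(r'/R)^2 r'² dr' = 4πρ₀R³/5 = -1.58×10^-7 C.
Since E is radial and uniform over the Gaussian sphere, Φ = E·4πr² = Q_enc/ε₀.
E = k|Q_enc|/r² = (8.99×10^9)(1.58×10^-7)/(0.141)² = 7.15e4 N/C.

E = 7.15×10^4 V/m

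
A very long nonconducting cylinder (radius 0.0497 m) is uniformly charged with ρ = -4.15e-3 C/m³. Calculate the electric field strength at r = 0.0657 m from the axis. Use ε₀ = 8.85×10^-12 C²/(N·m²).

|E| = 8.81e6 N/C

Choose a coaxial cylinder of radius r = 0.0657 m (arbitrary length L) as the Gaussian surface (r > 0.0497 m, full cross-section enclosed).
λ_enc = ρ·πR² = (-4.15×10^-3)π(0.0497)² = -3.22e-5 C/m.
By Gauss's law (flux through the curved wall only), E·2πrL = λ_enc L/ε₀.
E = |λ_enc|/(2πε₀r) = (3.22e-5)/(2π·8.85×10^-12·0.0657) = 8.81×10^6 N/C.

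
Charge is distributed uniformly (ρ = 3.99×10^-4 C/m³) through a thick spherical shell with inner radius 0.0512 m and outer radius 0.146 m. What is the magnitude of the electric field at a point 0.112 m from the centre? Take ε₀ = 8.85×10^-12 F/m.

E = 1.52×10^6 N/C

Take a concentric spherical Gaussian surface of radius r = 0.112 m (within the shell material, 0.0512 m < r < 0.146 m).
Enclosed charge is the volume from a to r: Q_enc = (4π/3)ρ(r³ − a³) = 2.124×10^-6 C.
Since E is radial and uniform over the Gaussian sphere, Φ = E·4πr² = Q_enc/ε₀.
E = |Q_enc|/(4πε₀r²) = (2.124×10^-6)/(4π·8.85×10^-12·(0.112)²) = 1.52×10^6 N/C.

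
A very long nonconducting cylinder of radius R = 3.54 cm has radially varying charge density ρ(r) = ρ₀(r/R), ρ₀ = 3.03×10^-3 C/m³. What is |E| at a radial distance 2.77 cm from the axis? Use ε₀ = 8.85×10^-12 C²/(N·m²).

E = 2.47×10^6 N/C

Take a coaxial cylindrical Gaussian surface of radius r = 2.77 cm and length L (r < R).
Integrating ρ over the cross-section to radius r: λ_enc = (2πρ₀/R) ∫₀^r r'^2 dr' = 2πρ₀ r^3/(3·R) = 3.81e-6 C/m.
Gauss's law: E·2πrL = λ_enc L/ε₀.
E = |λ_enc|/(2πε₀r) = (3.81×10^-6)/(2π·8.85×10^-12·0.0277) = 2.47e6 N/C.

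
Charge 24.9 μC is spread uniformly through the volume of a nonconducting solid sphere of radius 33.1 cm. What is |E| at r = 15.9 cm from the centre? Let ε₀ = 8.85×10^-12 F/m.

Take a concentric spherical Gaussian surface of radius r = 15.9 cm (r < R).
Only the charge within r is enclosed: Q_enc = Q·(r/R)³ = (24.9 μC)·(15.9 cm/33.1 cm)³ = 2.76e-6 C.
Since E is radial and uniform over the Gaussian sphere, Φ = E·4πr² = Q_enc/ε₀.
E = |Q_enc|/(4πε₀r²) = (2.76×10^-6)/(4π·8.85×10^-12·(0.159)²) = 9.82×10^5 N/C.

E ≈ 9.82×10^5 N/C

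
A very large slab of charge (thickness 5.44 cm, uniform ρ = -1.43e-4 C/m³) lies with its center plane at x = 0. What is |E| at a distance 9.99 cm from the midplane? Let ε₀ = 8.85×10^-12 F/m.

The point |x| = 9.99 cm lies outside the slab (half-thickness 0.0272 m). A symmetric pillbox spanning the full slab encloses Q_enc = ρ·d·A.
Flux = 2EA ⇒ E = |ρ|d/(2ε₀), independent of distance outside.
E = (1.43×10^-4)(0.0544)/(2·8.85×10^-12) = 4.40e5 N/C.

E = 4.40×10^5 N/C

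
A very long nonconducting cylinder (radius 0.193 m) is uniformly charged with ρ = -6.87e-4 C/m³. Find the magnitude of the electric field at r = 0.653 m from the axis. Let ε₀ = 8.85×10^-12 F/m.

|E| = 2.21e6 N/C

By cylindrical symmetry E is radial; use a coaxial Gaussian cylinder of radius 0.653 m and length L (r > 0.193 m, full cross-section enclosed).
λ_enc = ρ·πR² = (-6.87×10^-4)π(0.193)² = -8.039×10^-5 C/m.
Since E is radial and uniform over the curved surface, Φ = E·2πrL = Q_enc/ε₀ = λ_enc L/ε₀.
E = |λ_enc|/(2πε₀r) = (8.039×10^-5)/(2π·8.85×10^-12·0.653) = 2.21×10^6 N/C.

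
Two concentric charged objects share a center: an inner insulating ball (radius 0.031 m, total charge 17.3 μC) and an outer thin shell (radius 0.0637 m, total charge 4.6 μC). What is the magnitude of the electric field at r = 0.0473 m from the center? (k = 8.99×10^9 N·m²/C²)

6.95e7 N/C

Take a concentric spherical Gaussian surface of radius r = 0.0473 m (between the bodies, 0.031 m < r < 0.0637 m).
Only the inner charge is enclosed; the outer shell contributes nothing inside itself. Q_enc = 17.3 μC = 1.73×10^-5 C.
Gauss's law: E·4πr² = Q_enc/ε₀.
E = k|Q_enc|/r² = (8.99×10^9)(1.73×10^-5)/(0.0473)² = 6.95e7 N/C.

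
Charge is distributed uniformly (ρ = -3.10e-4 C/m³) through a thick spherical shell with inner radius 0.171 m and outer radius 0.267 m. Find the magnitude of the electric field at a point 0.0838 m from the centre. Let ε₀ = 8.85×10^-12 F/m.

By spherical symmetry E is radial; choose a Gaussian sphere of radius r = 0.0838 m (r < 0.171 m, inside the empty cavity).
No charge is enclosed, so by Gauss's law E·4πr² = 0 ⇒ E = 0.

|E| = 0 N/C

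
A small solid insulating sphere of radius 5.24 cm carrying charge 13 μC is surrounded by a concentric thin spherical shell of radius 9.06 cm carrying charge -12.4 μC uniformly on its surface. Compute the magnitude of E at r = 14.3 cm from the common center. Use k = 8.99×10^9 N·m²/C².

2.64e5 N/C

Use a concentric Gaussian sphere at r = 14.3 cm (r > 9.06 cm, enclosing both).
Q_enc = (13 μC) + (-12.4 μC) = 6.00e-7 C.
Since E is radial and uniform over the Gaussian sphere, Φ = E·4πr² = Q_enc/ε₀.
E = k|Q_enc|/r² = (8.99×10^9)(6.00e-7)/(0.143)² = 2.64e5 N/C.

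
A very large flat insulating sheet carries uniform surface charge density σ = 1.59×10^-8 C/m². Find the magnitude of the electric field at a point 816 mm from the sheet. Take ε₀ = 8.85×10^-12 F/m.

By planar symmetry E is perpendicular to the sheet and uniform; use a Gaussian pillbox with flat faces of area A on each side of the sheet.
Flux Φ = 2EA and Q_enc = σA, so 2EA = σA/ε₀ ⇒ E = |σ|/(2ε₀), independent of distance.
E = |σ|/(2ε₀) = (1.59e-8)/(2·8.85×10^-12) = 898 N/C.

898 V/m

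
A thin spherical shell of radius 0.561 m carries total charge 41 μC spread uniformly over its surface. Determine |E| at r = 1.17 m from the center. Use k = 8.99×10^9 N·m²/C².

Use a concentric Gaussian sphere at r = 1.17 m (r > 0.561 m).
The entire shell is enclosed: Q_enc = 4.10e-5 C.
Gauss's law: E·4πr² = Q_enc/ε₀.
E = k|Q_enc|/r² = (8.99×10^9)(4.10e-5)/(1.17)² = 2.69e5 N/C.

E = 2.69×10^5 V/m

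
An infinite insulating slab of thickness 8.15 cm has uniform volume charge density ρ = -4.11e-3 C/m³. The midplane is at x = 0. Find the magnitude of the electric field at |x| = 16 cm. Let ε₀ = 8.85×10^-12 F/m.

The point |x| = 16 cm lies outside the slab (half-thickness 0.04075 m). A symmetric pillbox spanning the full slab encloses Q_enc = ρ·d·A.
Flux = 2EA ⇒ E = |ρ|d/(2ε₀), independent of distance outside.
E = (4.11e-3)(0.0815)/(2·8.85×10^-12) = 1.89×10^7 N/C.

|E| ≈ 1.89×10^7 N/C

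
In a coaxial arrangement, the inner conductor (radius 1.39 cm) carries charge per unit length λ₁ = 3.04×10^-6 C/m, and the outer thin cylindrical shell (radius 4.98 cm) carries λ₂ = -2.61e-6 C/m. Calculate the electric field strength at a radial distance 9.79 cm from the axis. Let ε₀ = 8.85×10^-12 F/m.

|E| ≈ 7.90×10^4 N/C

Take a coaxial cylindrical Gaussian surface of radius r = 9.79 cm and length L (r > 4.98 cm, enclosing both).
λ_enc = λ₁ + λ₂ = (3.04×10^-6) + (-2.61×10^-6) = 4.30×10^-7 C/m.
Applying ∮E·dA = Q_enc/ε₀ with the end caps contributing no flux:
E = |λ_enc|/(2πε₀r) = (4.30×10^-7)/(2π·8.85×10^-12·0.0979) = 7.90×10^4 N/C.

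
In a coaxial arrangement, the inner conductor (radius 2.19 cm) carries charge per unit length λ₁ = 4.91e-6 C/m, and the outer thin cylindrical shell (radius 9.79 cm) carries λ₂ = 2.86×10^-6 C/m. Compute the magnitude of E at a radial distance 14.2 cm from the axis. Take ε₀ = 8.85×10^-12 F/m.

Choose a coaxial cylinder of radius r = 14.2 cm (arbitrary length L) as the Gaussian surface (r > 9.79 cm, enclosing both).
λ_enc = λ₁ + λ₂ = (4.91×10^-6) + (2.86×10^-6) = 7.77×10^-6 C/m.
Since E is radial and uniform over the curved surface, Φ = E·2πrL = Q_enc/ε₀ = λ_enc L/ε₀.
E = |λ_enc|/(2πε₀r) = (7.77×10^-6)/(2π·8.85×10^-12·0.142) = 9.84×10^5 N/C.

|E| = 9.84×10^5 V/m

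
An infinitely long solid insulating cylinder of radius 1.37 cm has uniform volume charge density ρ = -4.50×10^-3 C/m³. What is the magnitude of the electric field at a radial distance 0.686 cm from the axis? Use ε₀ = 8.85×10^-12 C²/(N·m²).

|E| = 1.74×10^6 N/C

Take a coaxial cylindrical Gaussian surface of radius r = 0.686 cm and length L (r < R).
Enclosed charge per unit length: λ_enc = ρ·πr² = (-4.50e-3)π(0.00686)² = -6.653×10^-7 C/m.
Applying ∮E·dA = Q_enc/ε₀ with the end caps contributing no flux:
E = |λ_enc|/(2πε₀r) = (6.653×10^-7)/(2π·8.85×10^-12·0.00686) = 1.74×10^6 N/C.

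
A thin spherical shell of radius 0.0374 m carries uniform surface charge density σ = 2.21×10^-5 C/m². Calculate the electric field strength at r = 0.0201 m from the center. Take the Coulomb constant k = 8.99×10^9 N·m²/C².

Symmetry ⇒ E = E(r) r̂. Gaussian sphere of radius r = 0.0201 m (inside the shell, r < 0.0374 m).
All the charge is outside the Gaussian surface: Q_enc = 0, hence E = 0 everywhere inside the shell.

|E| = 0 N/C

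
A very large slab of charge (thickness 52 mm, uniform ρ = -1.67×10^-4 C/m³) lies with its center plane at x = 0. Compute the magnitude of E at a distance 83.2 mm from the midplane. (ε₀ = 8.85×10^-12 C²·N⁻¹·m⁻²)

|E| ≈ 4.91×10^5 N/C

The point |x| = 83.2 mm lies outside the slab (half-thickness 0.026 m). A symmetric pillbox spanning the full slab encloses Q_enc = ρ·d·A.
Flux = 2EA ⇒ E = |ρ|d/(2ε₀), independent of distance outside.
E = (1.67×10^-4)(0.052)/(2·8.85×10^-12) = 4.91×10^5 N/C.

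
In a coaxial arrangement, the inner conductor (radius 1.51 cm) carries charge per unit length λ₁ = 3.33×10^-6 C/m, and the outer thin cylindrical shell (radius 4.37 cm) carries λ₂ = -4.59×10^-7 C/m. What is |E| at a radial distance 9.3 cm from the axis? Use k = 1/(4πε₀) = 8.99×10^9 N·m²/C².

Choose a coaxial cylinder of radius r = 9.3 cm (arbitrary length L) as the Gaussian surface (r > 4.37 cm, enclosing both).
λ_enc = λ₁ + λ₂ = (3.33e-6) + (-4.59×10^-7) = 2.871e-6 C/m.
Applying ∮E·dA = Q_enc/ε₀ with the end caps contributing no flux:
E = 2k|λ_enc|/r = 2(8.99×10^9)(2.871e-6)/(0.093) = 5.55×10^5 N/C.

E ≈ 5.55×10^5 N/C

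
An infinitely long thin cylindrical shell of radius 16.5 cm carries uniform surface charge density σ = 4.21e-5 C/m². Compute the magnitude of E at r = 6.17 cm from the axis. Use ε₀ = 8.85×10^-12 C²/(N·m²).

Coaxial Gaussian cylinder, radius r = 6.17 cm, length L (r < 16.5 cm, inside the shell).
All the surface charge lies outside this cylinder: Q_enc = 0, hence E = 0.

E = 0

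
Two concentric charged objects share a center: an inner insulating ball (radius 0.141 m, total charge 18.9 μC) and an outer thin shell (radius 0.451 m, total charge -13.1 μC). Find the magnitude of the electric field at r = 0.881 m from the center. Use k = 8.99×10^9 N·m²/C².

Symmetry ⇒ E = E(r) r̂. Gaussian sphere of radius r = 0.881 m (r > 0.451 m, enclosing both).
Q_enc = (18.9 μC) + (-13.1 μC) = 5.80×10^-6 C.
Since E is radial and uniform over the Gaussian sphere, Φ = E·4πr² = Q_enc/ε₀.
E = k|Q_enc|/r² = (8.99×10^9)(5.80×10^-6)/(0.881)² = 6.72e4 N/C.

|E| = 6.72e4 V/m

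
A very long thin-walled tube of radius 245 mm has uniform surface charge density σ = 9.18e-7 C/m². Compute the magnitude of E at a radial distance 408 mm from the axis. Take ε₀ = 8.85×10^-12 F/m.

|E| ≈ 6.23×10^4 N/C

Take a coaxial cylindrical Gaussian surface of radius r = 408 mm and length L (r > 245 mm).
The whole shell is enclosed: λ_enc = σ·2πR = (9.18×10^-7)·2π·(0.245) = 1.413e-6 C/m.
By Gauss's law (flux through the curved wall only), E·2πrL = λ_enc L/ε₀.
E = |λ_enc|/(2πε₀r) = (1.413×10^-6)/(2π·8.85×10^-12·0.408) = 6.23×10^4 N/C.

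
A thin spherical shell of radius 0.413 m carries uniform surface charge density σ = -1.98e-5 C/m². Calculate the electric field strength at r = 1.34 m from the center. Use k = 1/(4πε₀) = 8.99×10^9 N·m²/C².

By spherical symmetry E is radial; choose a Gaussian sphere of radius r = 1.34 m (r > 0.413 m).
The entire shell is enclosed: Q_enc = σ·4πR² = (-1.98×10^-5)·4π·(0.413)² = -4.244e-5 C.
Gauss's law: E·4πr² = Q_enc/ε₀.
E = k|Q_enc|/r² = (8.99×10^9)(4.244×10^-5)/(1.34)² = 2.12×10^5 N/C.

E = 2.12×10^5 N/C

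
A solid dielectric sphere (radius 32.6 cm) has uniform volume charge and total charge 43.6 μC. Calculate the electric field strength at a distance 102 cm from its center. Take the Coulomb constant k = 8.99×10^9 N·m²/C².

E ≈ 3.77e5 N/C

Take a concentric spherical Gaussian surface of radius r = 102 cm (r > R, so the entire charge is enclosed).
Q_enc = 43.6 μC = 4.36×10^-5 C.
Since E is radial and uniform over the Gaussian sphere, Φ = E·4πr² = Q_enc/ε₀.
E = k|Q_enc|/r² = (8.99×10^9)(4.36×10^-5)/(1.02)² = 3.77×10^5 N/C.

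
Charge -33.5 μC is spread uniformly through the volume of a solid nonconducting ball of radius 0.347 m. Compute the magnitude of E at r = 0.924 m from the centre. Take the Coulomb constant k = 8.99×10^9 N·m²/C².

|E| = 3.53×10^5 V/m

By spherical symmetry E is radial; choose a Gaussian sphere of radius r = 0.924 m (r > R, so the entire charge is enclosed).
Q_enc = -33.5 μC = -3.35×10^-5 C.
By Gauss's law, ∮E·dA = E·4πr² = Q_enc/ε₀.
E = k|Q_enc|/r² = (8.99×10^9)(3.35×10^-5)/(0.924)² = 3.53e5 N/C.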